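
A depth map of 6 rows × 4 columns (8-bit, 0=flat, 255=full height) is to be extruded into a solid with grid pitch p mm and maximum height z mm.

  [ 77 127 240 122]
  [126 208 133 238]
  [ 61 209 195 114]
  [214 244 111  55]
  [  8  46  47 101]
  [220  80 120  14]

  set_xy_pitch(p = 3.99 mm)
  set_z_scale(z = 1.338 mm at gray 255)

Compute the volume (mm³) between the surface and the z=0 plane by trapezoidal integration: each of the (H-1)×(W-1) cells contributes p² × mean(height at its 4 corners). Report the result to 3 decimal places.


170.680

height_mm = gray/255 × 1.338; cell vol = 3.99² × mean(4 corners)
unit = 3.99² × 1.338 / (4×255) = 0.0208834 mm³ per gray-sum
row 0: Σ corner-gray over 3 cells = 1979  → 41.3283
row 1: Σ corner-gray over 3 cells = 2029  → 42.3725
row 2: Σ corner-gray over 3 cells = 1962  → 40.9733
row 3: Σ corner-gray over 3 cells = 1274  → 26.6055
row 4: Σ corner-gray over 3 cells = 929  → 19.4007
Σ rows: total corner-gray = 8173  → 170.6802 mm³


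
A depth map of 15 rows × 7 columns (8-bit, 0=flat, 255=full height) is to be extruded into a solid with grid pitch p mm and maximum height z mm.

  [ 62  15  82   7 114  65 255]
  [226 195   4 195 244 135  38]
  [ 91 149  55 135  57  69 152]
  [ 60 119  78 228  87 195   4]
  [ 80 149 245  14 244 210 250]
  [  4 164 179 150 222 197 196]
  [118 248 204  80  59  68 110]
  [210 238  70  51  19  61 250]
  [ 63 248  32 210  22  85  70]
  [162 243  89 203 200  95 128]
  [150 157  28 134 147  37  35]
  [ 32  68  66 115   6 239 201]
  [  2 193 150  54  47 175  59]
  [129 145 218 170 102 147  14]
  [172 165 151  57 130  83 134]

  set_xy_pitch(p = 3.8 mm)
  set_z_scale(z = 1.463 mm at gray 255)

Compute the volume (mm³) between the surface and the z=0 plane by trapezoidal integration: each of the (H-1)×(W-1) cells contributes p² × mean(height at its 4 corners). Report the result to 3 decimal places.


height_mm = gray/255 × 1.463; cell vol = 3.8² × mean(4 corners)
unit = 3.8² × 1.463 / (4×255) = 0.0207115 mm³ per gray-sum
row 0: Σ corner-gray over 6 cells = 2693  → 55.7760
row 1: Σ corner-gray over 6 cells = 2983  → 61.7824
row 2: Σ corner-gray over 6 cells = 2651  → 54.9062
row 3: Σ corner-gray over 6 cells = 3532  → 73.1530
row 4: Σ corner-gray over 6 cells = 4078  → 84.4615
row 5: Σ corner-gray over 6 cells = 3570  → 73.9400
row 6: Σ corner-gray over 6 cells = 2884  → 59.7319
row 7: Σ corner-gray over 6 cells = 2665  → 55.1961
row 8: Σ corner-gray over 6 cells = 3277  → 67.8716
row 9: Σ corner-gray over 6 cells = 3141  → 65.0548
row 10: Σ corner-gray over 6 cells = 2412  → 49.9561
row 11: Σ corner-gray over 6 cells = 2520  → 52.1930
row 12: Σ corner-gray over 6 cells = 3006  → 62.2587
row 13: Σ corner-gray over 6 cells = 3185  → 65.9661
Σ rows: total corner-gray = 42597  → 882.2473 mm³

882.247


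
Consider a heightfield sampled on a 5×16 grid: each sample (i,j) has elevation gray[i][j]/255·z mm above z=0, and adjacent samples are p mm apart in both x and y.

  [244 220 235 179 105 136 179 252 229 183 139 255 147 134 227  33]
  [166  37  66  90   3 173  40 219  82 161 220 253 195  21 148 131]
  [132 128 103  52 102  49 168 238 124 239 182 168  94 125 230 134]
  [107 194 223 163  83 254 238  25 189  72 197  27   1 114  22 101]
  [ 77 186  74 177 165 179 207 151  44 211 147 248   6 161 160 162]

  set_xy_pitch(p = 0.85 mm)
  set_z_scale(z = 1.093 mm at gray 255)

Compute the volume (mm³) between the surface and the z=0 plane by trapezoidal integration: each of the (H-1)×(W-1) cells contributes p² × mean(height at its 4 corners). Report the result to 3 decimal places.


25.996

height_mm = gray/255 × 1.093; cell vol = 0.85² × mean(4 corners)
unit = 0.85² × 1.093 / (4×255) = 0.000774208 mm³ per gray-sum
row 0: Σ corner-gray over 15 cells = 9230  → 7.1459
row 1: Σ corner-gray over 15 cells = 7983  → 6.1805
row 2: Σ corner-gray over 15 cells = 8082  → 6.2572
row 3: Σ corner-gray over 15 cells = 8283  → 6.4128
Σ rows: total corner-gray = 33578  → 25.9964 mm³


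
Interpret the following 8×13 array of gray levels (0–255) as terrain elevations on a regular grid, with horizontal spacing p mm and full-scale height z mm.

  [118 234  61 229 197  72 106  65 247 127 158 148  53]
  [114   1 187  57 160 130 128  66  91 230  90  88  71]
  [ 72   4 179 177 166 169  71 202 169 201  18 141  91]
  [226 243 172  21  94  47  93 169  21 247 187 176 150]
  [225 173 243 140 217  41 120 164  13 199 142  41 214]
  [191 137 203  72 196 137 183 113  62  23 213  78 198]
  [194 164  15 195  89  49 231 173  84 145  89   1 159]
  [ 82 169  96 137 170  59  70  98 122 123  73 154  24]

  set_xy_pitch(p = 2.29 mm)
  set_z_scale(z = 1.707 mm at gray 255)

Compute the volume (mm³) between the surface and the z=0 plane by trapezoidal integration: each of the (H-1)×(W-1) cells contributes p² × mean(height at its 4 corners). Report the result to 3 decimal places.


379.806

height_mm = gray/255 × 1.707; cell vol = 2.29² × mean(4 corners)
unit = 2.29² × 1.707 / (4×255) = 0.00877616 mm³ per gray-sum
row 0: Σ corner-gray over 12 cells = 6100  → 53.5345
row 1: Σ corner-gray over 12 cells = 5798  → 50.8842
row 2: Σ corner-gray over 12 cells = 6473  → 56.8081
row 3: Σ corner-gray over 12 cells = 6741  → 59.1601
row 4: Σ corner-gray over 12 cells = 6648  → 58.3439
row 5: Σ corner-gray over 12 cells = 6046  → 53.0606
row 6: Σ corner-gray over 12 cells = 5471  → 48.0143
Σ rows: total corner-gray = 43277  → 379.8057 mm³


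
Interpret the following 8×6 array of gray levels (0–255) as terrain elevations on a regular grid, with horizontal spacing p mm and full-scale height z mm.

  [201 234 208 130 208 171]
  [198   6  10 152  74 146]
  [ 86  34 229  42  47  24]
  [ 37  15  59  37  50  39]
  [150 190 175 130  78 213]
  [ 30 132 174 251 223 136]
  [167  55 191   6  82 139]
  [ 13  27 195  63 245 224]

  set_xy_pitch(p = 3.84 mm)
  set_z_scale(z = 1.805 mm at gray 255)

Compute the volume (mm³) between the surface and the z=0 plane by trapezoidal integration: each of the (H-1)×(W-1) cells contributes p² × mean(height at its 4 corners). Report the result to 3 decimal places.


height_mm = gray/255 × 1.805; cell vol = 3.84² × mean(4 corners)
unit = 3.84² × 1.805 / (4×255) = 0.0260939 mm³ per gray-sum
row 0: Σ corner-gray over 5 cells = 2760  → 72.0192
row 1: Σ corner-gray over 5 cells = 1642  → 42.8462
row 2: Σ corner-gray over 5 cells = 1212  → 31.6258
row 3: Σ corner-gray over 5 cells = 1907  → 49.7611
row 4: Σ corner-gray over 5 cells = 3235  → 84.4139
row 5: Σ corner-gray over 5 cells = 2700  → 70.4536
row 6: Σ corner-gray over 5 cells = 2271  → 59.2593
Σ rows: total corner-gray = 15727  → 410.3792 mm³

410.379


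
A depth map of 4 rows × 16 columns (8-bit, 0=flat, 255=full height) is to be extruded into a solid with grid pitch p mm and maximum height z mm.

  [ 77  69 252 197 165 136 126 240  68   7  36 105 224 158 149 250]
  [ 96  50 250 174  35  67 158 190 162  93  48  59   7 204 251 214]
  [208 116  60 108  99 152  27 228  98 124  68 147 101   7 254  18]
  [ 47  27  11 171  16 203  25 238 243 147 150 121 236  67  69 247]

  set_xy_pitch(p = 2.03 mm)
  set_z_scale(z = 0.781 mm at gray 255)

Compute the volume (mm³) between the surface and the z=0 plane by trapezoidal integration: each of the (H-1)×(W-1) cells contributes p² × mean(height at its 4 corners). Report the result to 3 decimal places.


height_mm = gray/255 × 0.781; cell vol = 2.03² × mean(4 corners)
unit = 2.03² × 0.781 / (4×255) = 0.00315532 mm³ per gray-sum
row 0: Σ corner-gray over 15 cells = 7997  → 25.2331
row 1: Σ corner-gray over 15 cells = 7210  → 22.7498
row 2: Σ corner-gray over 15 cells = 7146  → 22.5479
Σ rows: total corner-gray = 22353  → 70.5308 mm³

70.531


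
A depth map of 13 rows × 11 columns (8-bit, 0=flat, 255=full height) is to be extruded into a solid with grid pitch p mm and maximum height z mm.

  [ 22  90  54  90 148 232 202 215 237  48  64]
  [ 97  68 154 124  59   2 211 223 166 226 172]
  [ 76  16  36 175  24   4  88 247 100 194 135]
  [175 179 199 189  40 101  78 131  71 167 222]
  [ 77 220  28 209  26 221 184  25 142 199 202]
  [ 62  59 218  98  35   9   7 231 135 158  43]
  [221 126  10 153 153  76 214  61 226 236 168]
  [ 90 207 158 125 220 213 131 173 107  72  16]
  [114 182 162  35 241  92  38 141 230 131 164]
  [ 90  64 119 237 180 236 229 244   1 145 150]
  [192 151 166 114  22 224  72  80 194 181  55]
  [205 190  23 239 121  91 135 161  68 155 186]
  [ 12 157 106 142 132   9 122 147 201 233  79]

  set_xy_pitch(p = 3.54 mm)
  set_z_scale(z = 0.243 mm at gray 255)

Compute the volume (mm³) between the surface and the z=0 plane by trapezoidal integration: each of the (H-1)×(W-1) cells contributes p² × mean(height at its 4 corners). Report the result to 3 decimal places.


height_mm = gray/255 × 0.243; cell vol = 3.54² × mean(4 corners)
unit = 3.54² × 0.243 / (4×255) = 0.00298547 mm³ per gray-sum
row 0: Σ corner-gray over 10 cells = 5453  → 16.2798
row 1: Σ corner-gray over 10 cells = 4714  → 14.0735
row 2: Σ corner-gray over 10 cells = 4686  → 13.9899
row 3: Σ corner-gray over 10 cells = 5494  → 16.4022
row 4: Σ corner-gray over 10 cells = 4792  → 14.3064
row 5: Σ corner-gray over 10 cells = 4904  → 14.6407
row 6: Σ corner-gray over 10 cells = 5817  → 17.3665
row 7: Σ corner-gray over 10 cells = 5700  → 17.0172
row 8: Σ corner-gray over 10 cells = 5932  → 17.7098
row 9: Σ corner-gray over 10 cells = 5805  → 17.3306
row 10: Σ corner-gray over 10 cells = 5412  → 16.1574
row 11: Σ corner-gray over 10 cells = 5346  → 15.9603
Σ rows: total corner-gray = 64055  → 191.2342 mm³

191.234


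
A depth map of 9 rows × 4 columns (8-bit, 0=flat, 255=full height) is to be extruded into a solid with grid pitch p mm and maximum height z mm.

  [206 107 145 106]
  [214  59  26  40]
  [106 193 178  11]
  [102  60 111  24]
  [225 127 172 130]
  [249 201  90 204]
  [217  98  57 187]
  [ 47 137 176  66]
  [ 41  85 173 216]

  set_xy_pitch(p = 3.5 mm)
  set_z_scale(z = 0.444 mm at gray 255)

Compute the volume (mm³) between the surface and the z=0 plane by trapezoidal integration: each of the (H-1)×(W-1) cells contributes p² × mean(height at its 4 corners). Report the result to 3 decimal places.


63.844

height_mm = gray/255 × 0.444; cell vol = 3.5² × mean(4 corners)
unit = 3.5² × 0.444 / (4×255) = 0.00533235 mm³ per gray-sum
row 0: Σ corner-gray over 3 cells = 1240  → 6.6121
row 1: Σ corner-gray over 3 cells = 1283  → 6.8414
row 2: Σ corner-gray over 3 cells = 1327  → 7.0760
row 3: Σ corner-gray over 3 cells = 1421  → 7.5773
row 4: Σ corner-gray over 3 cells = 1988  → 10.6007
row 5: Σ corner-gray over 3 cells = 1749  → 9.3263
row 6: Σ corner-gray over 3 cells = 1453  → 7.7479
row 7: Σ corner-gray over 3 cells = 1512  → 8.0625
Σ rows: total corner-gray = 11973  → 63.8443 mm³


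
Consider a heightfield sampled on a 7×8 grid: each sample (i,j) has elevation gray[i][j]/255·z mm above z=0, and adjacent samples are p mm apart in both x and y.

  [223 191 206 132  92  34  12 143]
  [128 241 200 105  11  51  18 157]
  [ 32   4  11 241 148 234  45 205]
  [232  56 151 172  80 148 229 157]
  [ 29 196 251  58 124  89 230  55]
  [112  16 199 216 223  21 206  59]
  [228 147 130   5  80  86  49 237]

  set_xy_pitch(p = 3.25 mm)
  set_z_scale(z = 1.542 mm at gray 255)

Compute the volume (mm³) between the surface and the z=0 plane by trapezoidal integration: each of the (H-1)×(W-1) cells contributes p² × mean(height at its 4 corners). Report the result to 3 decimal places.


341.508

height_mm = gray/255 × 1.542; cell vol = 3.25² × mean(4 corners)
unit = 3.25² × 1.542 / (4×255) = 0.015968 mm³ per gray-sum
row 0: Σ corner-gray over 7 cells = 3237  → 51.6885
row 1: Σ corner-gray over 7 cells = 3140  → 50.1396
row 2: Σ corner-gray over 7 cells = 3664  → 58.5068
row 3: Σ corner-gray over 7 cells = 4041  → 64.5267
row 4: Σ corner-gray over 7 cells = 3913  → 62.4828
row 5: Σ corner-gray over 7 cells = 3392  → 54.1635
Σ rows: total corner-gray = 21387  → 341.5079 mm³


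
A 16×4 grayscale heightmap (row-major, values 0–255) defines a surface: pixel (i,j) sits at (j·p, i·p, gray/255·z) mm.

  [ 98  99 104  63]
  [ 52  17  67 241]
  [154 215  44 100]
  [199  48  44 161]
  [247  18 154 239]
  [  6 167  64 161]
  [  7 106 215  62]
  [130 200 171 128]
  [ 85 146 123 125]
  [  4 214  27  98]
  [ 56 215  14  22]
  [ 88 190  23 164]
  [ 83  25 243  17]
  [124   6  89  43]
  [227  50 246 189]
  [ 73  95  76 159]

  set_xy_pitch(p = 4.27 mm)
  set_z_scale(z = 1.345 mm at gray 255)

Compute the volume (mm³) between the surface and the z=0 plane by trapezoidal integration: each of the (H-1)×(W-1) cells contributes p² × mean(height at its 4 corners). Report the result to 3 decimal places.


483.950

height_mm = gray/255 × 1.345; cell vol = 4.27² × mean(4 corners)
unit = 4.27² × 1.345 / (4×255) = 0.0240424 mm³ per gray-sum
row 0: Σ corner-gray over 3 cells = 1028  → 24.7156
row 1: Σ corner-gray over 3 cells = 1233  → 29.6443
row 2: Σ corner-gray over 3 cells = 1316  → 31.6398
row 3: Σ corner-gray over 3 cells = 1374  → 33.0343
row 4: Σ corner-gray over 3 cells = 1459  → 35.0779
row 5: Σ corner-gray over 3 cells = 1340  → 32.2168
row 6: Σ corner-gray over 3 cells = 1711  → 41.1366
row 7: Σ corner-gray over 3 cells = 1748  → 42.0261
row 8: Σ corner-gray over 3 cells = 1332  → 32.0245
row 9: Σ corner-gray over 3 cells = 1120  → 26.9275
row 10: Σ corner-gray over 3 cells = 1214  → 29.1875
row 11: Σ corner-gray over 3 cells = 1314  → 31.5917
row 12: Σ corner-gray over 3 cells = 993  → 23.8741
row 13: Σ corner-gray over 3 cells = 1365  → 32.8179
row 14: Σ corner-gray over 3 cells = 1582  → 38.0351
Σ rows: total corner-gray = 20129  → 483.9495 mm³


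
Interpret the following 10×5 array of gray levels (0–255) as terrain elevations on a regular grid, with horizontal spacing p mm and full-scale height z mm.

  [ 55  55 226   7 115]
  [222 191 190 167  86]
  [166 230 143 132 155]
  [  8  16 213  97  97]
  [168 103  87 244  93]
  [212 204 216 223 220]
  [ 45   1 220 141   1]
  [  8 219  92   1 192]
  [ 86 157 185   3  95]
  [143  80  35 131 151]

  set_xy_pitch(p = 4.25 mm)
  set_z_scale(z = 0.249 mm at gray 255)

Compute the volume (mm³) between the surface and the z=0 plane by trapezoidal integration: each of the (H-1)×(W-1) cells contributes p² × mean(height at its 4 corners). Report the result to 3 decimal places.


84.395

height_mm = gray/255 × 0.249; cell vol = 4.25² × mean(4 corners)
unit = 4.25² × 0.249 / (4×255) = 0.00440938 mm³ per gray-sum
row 0: Σ corner-gray over 4 cells = 2150  → 9.4802
row 1: Σ corner-gray over 4 cells = 2735  → 12.0596
row 2: Σ corner-gray over 4 cells = 2088  → 9.2068
row 3: Σ corner-gray over 4 cells = 1886  → 8.3161
row 4: Σ corner-gray over 4 cells = 2847  → 12.5535
row 5: Σ corner-gray over 4 cells = 2488  → 10.9705
row 6: Σ corner-gray over 4 cells = 1594  → 7.0285
row 7: Σ corner-gray over 4 cells = 1695  → 7.4739
row 8: Σ corner-gray over 4 cells = 1657  → 7.3063
Σ rows: total corner-gray = 19140  → 84.3954 mm³


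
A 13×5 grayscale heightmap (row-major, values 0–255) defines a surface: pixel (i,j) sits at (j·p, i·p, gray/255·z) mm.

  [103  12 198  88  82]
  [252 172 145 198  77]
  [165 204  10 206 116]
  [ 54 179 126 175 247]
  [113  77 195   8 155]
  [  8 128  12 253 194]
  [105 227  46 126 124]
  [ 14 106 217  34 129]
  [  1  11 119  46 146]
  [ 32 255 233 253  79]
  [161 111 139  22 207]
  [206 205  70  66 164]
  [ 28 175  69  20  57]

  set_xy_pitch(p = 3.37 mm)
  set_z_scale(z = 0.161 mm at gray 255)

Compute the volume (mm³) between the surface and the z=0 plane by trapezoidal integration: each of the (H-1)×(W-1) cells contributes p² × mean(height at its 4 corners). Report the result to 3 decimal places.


43.718

height_mm = gray/255 × 0.161; cell vol = 3.37² × mean(4 corners)
unit = 3.37² × 0.161 / (4×255) = 0.00179261 mm³ per gray-sum
row 0: Σ corner-gray over 4 cells = 2140  → 3.8362
row 1: Σ corner-gray over 4 cells = 2480  → 4.4457
row 2: Σ corner-gray over 4 cells = 2382  → 4.2700
row 3: Σ corner-gray over 4 cells = 2089  → 3.7448
row 4: Σ corner-gray over 4 cells = 1816  → 3.2554
row 5: Σ corner-gray over 4 cells = 2015  → 3.6121
row 6: Σ corner-gray over 4 cells = 1884  → 3.3773
row 7: Σ corner-gray over 4 cells = 1356  → 2.4308
row 8: Σ corner-gray over 4 cells = 2092  → 3.7501
row 9: Σ corner-gray over 4 cells = 2505  → 4.4905
row 10: Σ corner-gray over 4 cells = 1964  → 3.5207
row 11: Σ corner-gray over 4 cells = 1665  → 2.9847
Σ rows: total corner-gray = 24388  → 43.7181 mm³


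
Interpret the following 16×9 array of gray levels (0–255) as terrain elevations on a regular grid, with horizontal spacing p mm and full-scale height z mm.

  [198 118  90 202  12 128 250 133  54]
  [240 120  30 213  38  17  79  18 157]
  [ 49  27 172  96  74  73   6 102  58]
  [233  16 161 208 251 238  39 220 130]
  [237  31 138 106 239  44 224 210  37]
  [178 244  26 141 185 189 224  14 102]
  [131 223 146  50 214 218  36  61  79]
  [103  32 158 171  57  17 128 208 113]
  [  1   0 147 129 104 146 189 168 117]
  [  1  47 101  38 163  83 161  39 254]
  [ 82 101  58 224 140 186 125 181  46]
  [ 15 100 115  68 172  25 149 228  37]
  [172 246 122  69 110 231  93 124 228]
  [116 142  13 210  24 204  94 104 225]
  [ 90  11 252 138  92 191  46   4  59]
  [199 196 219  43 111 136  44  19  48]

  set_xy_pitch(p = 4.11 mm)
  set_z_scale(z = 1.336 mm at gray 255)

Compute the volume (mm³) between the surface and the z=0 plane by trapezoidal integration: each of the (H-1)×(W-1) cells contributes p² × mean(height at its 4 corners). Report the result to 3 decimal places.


1279.663

height_mm = gray/255 × 1.336; cell vol = 4.11² × mean(4 corners)
unit = 4.11² × 1.336 / (4×255) = 0.0221253 mm³ per gray-sum
row 0: Σ corner-gray over 8 cells = 3545  → 78.4343
row 1: Σ corner-gray over 8 cells = 2634  → 58.2781
row 2: Σ corner-gray over 8 cells = 3836  → 84.8728
row 3: Σ corner-gray over 8 cells = 4887  → 108.1265
row 4: Σ corner-gray over 8 cells = 4584  → 101.4226
row 5: Σ corner-gray over 8 cells = 4432  → 98.0595
row 6: Σ corner-gray over 8 cells = 3864  → 85.4923
row 7: Σ corner-gray over 8 cells = 3642  → 80.5805
row 8: Σ corner-gray over 8 cells = 3403  → 75.2925
row 9: Σ corner-gray over 8 cells = 3677  → 81.3549
row 10: Σ corner-gray over 8 cells = 3924  → 86.8198
row 11: Σ corner-gray over 8 cells = 4156  → 91.9529
row 12: Σ corner-gray over 8 cells = 4313  → 95.4266
row 13: Σ corner-gray over 8 cells = 3540  → 78.3237
row 14: Σ corner-gray over 8 cells = 3400  → 75.2262
Σ rows: total corner-gray = 57837  → 1279.6632 mm³


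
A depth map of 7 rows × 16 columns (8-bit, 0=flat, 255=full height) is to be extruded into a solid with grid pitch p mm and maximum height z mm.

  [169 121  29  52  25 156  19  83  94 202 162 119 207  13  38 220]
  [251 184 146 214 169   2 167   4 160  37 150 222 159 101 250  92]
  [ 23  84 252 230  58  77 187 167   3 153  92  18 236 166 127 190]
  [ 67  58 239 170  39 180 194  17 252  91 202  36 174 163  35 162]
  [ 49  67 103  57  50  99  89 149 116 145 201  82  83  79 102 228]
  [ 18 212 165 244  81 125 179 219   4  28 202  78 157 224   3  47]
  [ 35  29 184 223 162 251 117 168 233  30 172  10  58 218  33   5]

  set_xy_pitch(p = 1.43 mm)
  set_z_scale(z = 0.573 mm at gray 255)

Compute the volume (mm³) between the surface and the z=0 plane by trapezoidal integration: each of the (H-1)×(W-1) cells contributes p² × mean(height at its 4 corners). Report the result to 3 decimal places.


height_mm = gray/255 × 0.573; cell vol = 1.43² × mean(4 corners)
unit = 1.43² × 0.573 / (4×255) = 0.00114875 mm³ per gray-sum
row 0: Σ corner-gray over 15 cells = 7302  → 8.3882
row 1: Σ corner-gray over 15 cells = 8186  → 9.4037
row 2: Σ corner-gray over 15 cells = 7842  → 9.0085
row 3: Σ corner-gray over 15 cells = 7050  → 8.0987
row 4: Σ corner-gray over 15 cells = 7028  → 8.0734
row 5: Σ corner-gray over 15 cells = 7723  → 8.8718
Σ rows: total corner-gray = 45131  → 51.8444 mm³

51.844


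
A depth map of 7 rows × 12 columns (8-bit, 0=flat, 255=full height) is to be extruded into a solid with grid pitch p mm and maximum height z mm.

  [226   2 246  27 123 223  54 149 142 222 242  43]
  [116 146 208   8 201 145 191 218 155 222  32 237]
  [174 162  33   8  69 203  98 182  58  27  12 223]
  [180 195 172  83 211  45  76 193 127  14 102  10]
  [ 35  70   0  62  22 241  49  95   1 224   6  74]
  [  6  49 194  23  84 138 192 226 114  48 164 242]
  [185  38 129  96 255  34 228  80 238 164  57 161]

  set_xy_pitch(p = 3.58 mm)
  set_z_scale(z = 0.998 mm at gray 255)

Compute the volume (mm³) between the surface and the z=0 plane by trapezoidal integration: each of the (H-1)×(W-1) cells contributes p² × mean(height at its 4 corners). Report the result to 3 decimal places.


389.980

height_mm = gray/255 × 0.998; cell vol = 3.58² × mean(4 corners)
unit = 3.58² × 0.998 / (4×255) = 0.01254 mm³ per gray-sum
row 0: Σ corner-gray over 11 cells = 6534  → 81.9361
row 1: Σ corner-gray over 11 cells = 5506  → 69.0451
row 2: Σ corner-gray over 11 cells = 4727  → 59.2764
row 3: Σ corner-gray over 11 cells = 4275  → 53.6084
row 4: Σ corner-gray over 11 cells = 4361  → 54.6868
row 5: Σ corner-gray over 11 cells = 5696  → 71.4277
Σ rows: total corner-gray = 31099  → 389.9805 mm³


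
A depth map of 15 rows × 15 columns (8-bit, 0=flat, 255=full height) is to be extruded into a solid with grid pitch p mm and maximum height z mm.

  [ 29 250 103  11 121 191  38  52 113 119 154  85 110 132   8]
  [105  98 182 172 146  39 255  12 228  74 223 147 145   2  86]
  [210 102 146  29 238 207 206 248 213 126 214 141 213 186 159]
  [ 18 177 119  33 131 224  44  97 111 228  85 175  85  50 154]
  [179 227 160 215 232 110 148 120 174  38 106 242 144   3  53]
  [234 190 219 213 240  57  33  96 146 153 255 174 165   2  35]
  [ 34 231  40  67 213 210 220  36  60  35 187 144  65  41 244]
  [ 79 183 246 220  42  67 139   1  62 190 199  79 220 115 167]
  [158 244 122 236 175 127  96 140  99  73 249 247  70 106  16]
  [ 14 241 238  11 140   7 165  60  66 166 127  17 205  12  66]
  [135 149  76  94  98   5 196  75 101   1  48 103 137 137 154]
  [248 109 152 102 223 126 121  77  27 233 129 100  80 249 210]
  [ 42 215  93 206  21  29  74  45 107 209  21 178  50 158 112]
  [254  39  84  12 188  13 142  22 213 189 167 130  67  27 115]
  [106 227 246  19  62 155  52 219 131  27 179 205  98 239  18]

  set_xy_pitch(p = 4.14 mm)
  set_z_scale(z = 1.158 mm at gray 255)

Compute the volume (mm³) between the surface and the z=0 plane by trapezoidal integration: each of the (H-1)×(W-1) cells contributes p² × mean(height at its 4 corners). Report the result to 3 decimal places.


1958.361

height_mm = gray/255 × 1.158; cell vol = 4.14² × mean(4 corners)
unit = 4.14² × 1.158 / (4×255) = 0.0194585 mm³ per gray-sum
row 0: Σ corner-gray over 14 cells = 6632  → 129.0487
row 1: Σ corner-gray over 14 cells = 8544  → 166.2533
row 2: Σ corner-gray over 14 cells = 8197  → 159.5012
row 3: Σ corner-gray over 14 cells = 7360  → 143.2145
row 4: Σ corner-gray over 14 cells = 8225  → 160.0461
row 5: Σ corner-gray over 14 cells = 7531  → 146.5419
row 6: Σ corner-gray over 14 cells = 7148  → 139.0893
row 7: Σ corner-gray over 14 cells = 7914  → 153.9945
row 8: Σ corner-gray over 14 cells = 7132  → 138.7779
row 9: Σ corner-gray over 14 cells = 5719  → 111.2831
row 10: Σ corner-gray over 14 cells = 6643  → 129.2627
row 11: Σ corner-gray over 14 cells = 6880  → 133.8744
row 12: Σ corner-gray over 14 cells = 5921  → 115.2137
row 13: Σ corner-gray over 14 cells = 6797  → 132.2593
Σ rows: total corner-gray = 100643  → 1958.3605 mm³


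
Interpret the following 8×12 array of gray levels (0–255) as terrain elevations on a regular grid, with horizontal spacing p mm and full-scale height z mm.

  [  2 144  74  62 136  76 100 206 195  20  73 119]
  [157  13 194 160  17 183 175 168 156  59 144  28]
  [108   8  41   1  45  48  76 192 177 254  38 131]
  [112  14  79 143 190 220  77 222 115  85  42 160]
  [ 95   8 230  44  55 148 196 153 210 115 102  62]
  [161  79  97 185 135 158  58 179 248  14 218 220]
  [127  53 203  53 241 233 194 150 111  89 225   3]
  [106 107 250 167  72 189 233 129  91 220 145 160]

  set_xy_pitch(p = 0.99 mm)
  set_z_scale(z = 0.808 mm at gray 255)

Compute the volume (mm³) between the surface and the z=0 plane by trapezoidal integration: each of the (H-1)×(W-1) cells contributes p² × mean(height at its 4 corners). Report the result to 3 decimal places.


29.948

height_mm = gray/255 × 0.808; cell vol = 0.99² × mean(4 corners)
unit = 0.99² × 0.808 / (4×255) = 0.000776393 mm³ per gray-sum
row 0: Σ corner-gray over 11 cells = 5016  → 3.8944
row 1: Σ corner-gray over 11 cells = 4722  → 3.6661
row 2: Σ corner-gray over 11 cells = 4645  → 3.6063
row 3: Σ corner-gray over 11 cells = 5325  → 4.1343
row 4: Σ corner-gray over 11 cells = 5802  → 4.5046
row 5: Σ corner-gray over 11 cells = 6357  → 4.9355
row 6: Σ corner-gray over 11 cells = 6706  → 5.2065
Σ rows: total corner-gray = 38573  → 29.9478 mm³


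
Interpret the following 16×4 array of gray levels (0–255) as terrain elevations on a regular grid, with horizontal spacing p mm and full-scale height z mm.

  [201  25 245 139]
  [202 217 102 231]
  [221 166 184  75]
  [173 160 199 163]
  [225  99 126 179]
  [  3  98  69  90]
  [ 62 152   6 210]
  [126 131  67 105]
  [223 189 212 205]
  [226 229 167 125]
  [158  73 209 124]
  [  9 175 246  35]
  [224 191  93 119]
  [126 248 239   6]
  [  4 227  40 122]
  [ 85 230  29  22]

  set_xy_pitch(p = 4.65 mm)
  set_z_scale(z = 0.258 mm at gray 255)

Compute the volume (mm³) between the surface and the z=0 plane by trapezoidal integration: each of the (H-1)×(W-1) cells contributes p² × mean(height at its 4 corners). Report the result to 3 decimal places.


143.857

height_mm = gray/255 × 0.258; cell vol = 4.65² × mean(4 corners)
unit = 4.65² × 0.258 / (4×255) = 0.00546922 mm³ per gray-sum
row 0: Σ corner-gray over 3 cells = 1951  → 10.6704
row 1: Σ corner-gray over 3 cells = 2067  → 11.3049
row 2: Σ corner-gray over 3 cells = 2050  → 11.2119
row 3: Σ corner-gray over 3 cells = 1908  → 10.4353
row 4: Σ corner-gray over 3 cells = 1281  → 7.0061
row 5: Σ corner-gray over 3 cells = 1015  → 5.5513
row 6: Σ corner-gray over 3 cells = 1215  → 6.6451
row 7: Σ corner-gray over 3 cells = 1857  → 10.1563
row 8: Σ corner-gray over 3 cells = 2373  → 12.9785
row 9: Σ corner-gray over 3 cells = 1989  → 10.8783
row 10: Σ corner-gray over 3 cells = 1732  → 9.4727
row 11: Σ corner-gray over 3 cells = 1797  → 9.8282
row 12: Σ corner-gray over 3 cells = 2017  → 11.0314
row 13: Σ corner-gray over 3 cells = 1766  → 9.6586
row 14: Σ corner-gray over 3 cells = 1285  → 7.0279
Σ rows: total corner-gray = 26303  → 143.8569 mm³


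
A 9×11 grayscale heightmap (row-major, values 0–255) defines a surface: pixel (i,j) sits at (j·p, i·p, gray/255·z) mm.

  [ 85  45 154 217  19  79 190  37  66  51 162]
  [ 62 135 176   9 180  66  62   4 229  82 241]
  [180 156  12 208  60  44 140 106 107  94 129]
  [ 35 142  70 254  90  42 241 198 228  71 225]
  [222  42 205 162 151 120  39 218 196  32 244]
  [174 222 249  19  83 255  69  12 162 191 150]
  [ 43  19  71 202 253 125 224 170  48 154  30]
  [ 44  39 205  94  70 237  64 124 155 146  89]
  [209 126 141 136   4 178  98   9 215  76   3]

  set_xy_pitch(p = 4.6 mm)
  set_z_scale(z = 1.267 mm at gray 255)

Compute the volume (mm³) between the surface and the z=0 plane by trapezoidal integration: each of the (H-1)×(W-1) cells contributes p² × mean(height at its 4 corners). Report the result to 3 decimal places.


1051.598

height_mm = gray/255 × 1.267; cell vol = 4.6² × mean(4 corners)
unit = 4.6² × 1.267 / (4×255) = 0.026284 mm³ per gray-sum
row 0: Σ corner-gray over 10 cells = 4152  → 109.1313
row 1: Σ corner-gray over 10 cells = 4352  → 114.3881
row 2: Σ corner-gray over 10 cells = 5095  → 133.9172
row 3: Σ corner-gray over 10 cells = 5728  → 150.5550
row 4: Σ corner-gray over 10 cells = 5644  → 148.3471
row 5: Σ corner-gray over 10 cells = 5453  → 143.3269
row 6: Σ corner-gray over 10 cells = 5006  → 131.5779
row 7: Σ corner-gray over 10 cells = 4579  → 120.3546
Σ rows: total corner-gray = 40009  → 1051.5981 mm³


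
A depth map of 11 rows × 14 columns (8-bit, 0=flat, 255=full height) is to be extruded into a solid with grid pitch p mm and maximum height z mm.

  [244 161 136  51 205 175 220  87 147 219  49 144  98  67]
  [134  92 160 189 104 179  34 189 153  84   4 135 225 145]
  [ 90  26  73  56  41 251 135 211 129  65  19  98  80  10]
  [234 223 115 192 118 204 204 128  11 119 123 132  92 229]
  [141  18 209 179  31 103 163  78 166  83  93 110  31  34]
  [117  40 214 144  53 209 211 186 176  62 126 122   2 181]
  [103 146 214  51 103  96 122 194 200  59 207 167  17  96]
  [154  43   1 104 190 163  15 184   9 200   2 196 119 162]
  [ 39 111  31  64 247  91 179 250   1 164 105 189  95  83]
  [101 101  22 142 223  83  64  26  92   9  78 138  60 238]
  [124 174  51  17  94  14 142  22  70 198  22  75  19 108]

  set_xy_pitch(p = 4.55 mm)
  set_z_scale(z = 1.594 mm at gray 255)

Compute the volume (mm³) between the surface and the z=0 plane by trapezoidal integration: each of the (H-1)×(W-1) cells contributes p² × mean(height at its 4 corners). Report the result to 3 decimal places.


height_mm = gray/255 × 1.594; cell vol = 4.55² × mean(4 corners)
unit = 4.55² × 1.594 / (4×255) = 0.0323527 mm³ per gray-sum
row 0: Σ corner-gray over 13 cells = 7070  → 228.7338
row 1: Σ corner-gray over 13 cells = 5843  → 189.0370
row 2: Σ corner-gray over 13 cells = 6253  → 202.3016
row 3: Σ corner-gray over 13 cells = 6488  → 209.9045
row 4: Σ corner-gray over 13 cells = 6091  → 197.0605
row 5: Σ corner-gray over 13 cells = 6739  → 218.0251
row 6: Σ corner-gray over 13 cells = 6119  → 197.9664
row 7: Σ corner-gray over 13 cells = 5944  → 192.3046
row 8: Σ corner-gray over 13 cells = 5591  → 180.8841
row 9: Σ corner-gray over 13 cells = 4443  → 143.7432
Σ rows: total corner-gray = 60581  → 1959.9608 mm³

1959.961


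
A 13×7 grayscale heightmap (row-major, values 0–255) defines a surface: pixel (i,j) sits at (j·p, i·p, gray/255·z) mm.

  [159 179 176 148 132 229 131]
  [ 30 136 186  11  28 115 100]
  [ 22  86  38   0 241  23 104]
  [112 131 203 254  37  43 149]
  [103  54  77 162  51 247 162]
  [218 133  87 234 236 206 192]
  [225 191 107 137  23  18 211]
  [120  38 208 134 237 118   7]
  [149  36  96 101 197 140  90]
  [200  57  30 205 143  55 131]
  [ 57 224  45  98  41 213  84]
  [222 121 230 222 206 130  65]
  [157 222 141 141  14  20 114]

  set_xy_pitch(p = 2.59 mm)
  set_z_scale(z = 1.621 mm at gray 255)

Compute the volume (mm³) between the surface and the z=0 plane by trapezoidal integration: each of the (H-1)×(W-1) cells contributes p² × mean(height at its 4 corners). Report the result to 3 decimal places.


height_mm = gray/255 × 1.621; cell vol = 2.59² × mean(4 corners)
unit = 2.59² × 1.621 / (4×255) = 0.0106606 mm³ per gray-sum
row 0: Σ corner-gray over 6 cells = 3100  → 33.0479
row 1: Σ corner-gray over 6 cells = 1984  → 21.1507
row 2: Σ corner-gray over 6 cells = 2499  → 26.6409
row 3: Σ corner-gray over 6 cells = 3044  → 32.4509
row 4: Σ corner-gray over 6 cells = 3649  → 38.9006
row 5: Σ corner-gray over 6 cells = 3590  → 38.2716
row 6: Σ corner-gray over 6 cells = 2985  → 31.8219
row 7: Σ corner-gray over 6 cells = 2976  → 31.7260
row 8: Σ corner-gray over 6 cells = 2690  → 28.6771
row 9: Σ corner-gray over 6 cells = 2694  → 28.7197
row 10: Σ corner-gray over 6 cells = 3488  → 37.1842
row 11: Σ corner-gray over 6 cells = 3452  → 36.8005
Σ rows: total corner-gray = 36151  → 385.3920 mm³

385.392


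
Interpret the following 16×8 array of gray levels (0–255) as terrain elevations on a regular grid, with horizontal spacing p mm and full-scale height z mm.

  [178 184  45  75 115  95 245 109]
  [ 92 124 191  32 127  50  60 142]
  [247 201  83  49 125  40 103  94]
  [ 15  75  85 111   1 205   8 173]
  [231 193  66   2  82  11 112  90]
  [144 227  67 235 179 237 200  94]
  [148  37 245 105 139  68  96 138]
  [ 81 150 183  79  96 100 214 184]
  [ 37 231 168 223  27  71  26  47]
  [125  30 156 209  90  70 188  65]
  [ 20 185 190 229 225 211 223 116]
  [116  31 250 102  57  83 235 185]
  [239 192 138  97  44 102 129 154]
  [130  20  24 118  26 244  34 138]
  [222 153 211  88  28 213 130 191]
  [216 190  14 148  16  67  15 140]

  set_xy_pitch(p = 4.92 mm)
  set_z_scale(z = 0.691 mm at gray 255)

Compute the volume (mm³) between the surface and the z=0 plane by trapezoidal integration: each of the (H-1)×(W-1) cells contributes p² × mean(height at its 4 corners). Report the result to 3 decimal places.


height_mm = gray/255 × 0.691; cell vol = 4.92² × mean(4 corners)
unit = 4.92² × 0.691 / (4×255) = 0.0163986 mm³ per gray-sum
row 0: Σ corner-gray over 7 cells = 3207  → 52.5905
row 1: Σ corner-gray over 7 cells = 2945  → 48.2940
row 2: Σ corner-gray over 7 cells = 2701  → 44.2928
row 3: Σ corner-gray over 7 cells = 2411  → 39.5371
row 4: Σ corner-gray over 7 cells = 3781  → 62.0033
row 5: Σ corner-gray over 7 cells = 4194  → 68.7759
row 6: Σ corner-gray over 7 cells = 3575  → 58.6252
row 7: Σ corner-gray over 7 cells = 3485  → 57.1493
row 8: Σ corner-gray over 7 cells = 3252  → 53.3284
row 9: Σ corner-gray over 7 cells = 4338  → 71.1373
row 10: Σ corner-gray over 7 cells = 4479  → 73.4496
row 11: Σ corner-gray over 7 cells = 3614  → 59.2647
row 12: Σ corner-gray over 7 cells = 2997  → 49.1468
row 13: Σ corner-gray over 7 cells = 3259  → 53.4432
row 14: Σ corner-gray over 7 cells = 3315  → 54.3615
Σ rows: total corner-gray = 51553  → 845.3996 mm³

845.400


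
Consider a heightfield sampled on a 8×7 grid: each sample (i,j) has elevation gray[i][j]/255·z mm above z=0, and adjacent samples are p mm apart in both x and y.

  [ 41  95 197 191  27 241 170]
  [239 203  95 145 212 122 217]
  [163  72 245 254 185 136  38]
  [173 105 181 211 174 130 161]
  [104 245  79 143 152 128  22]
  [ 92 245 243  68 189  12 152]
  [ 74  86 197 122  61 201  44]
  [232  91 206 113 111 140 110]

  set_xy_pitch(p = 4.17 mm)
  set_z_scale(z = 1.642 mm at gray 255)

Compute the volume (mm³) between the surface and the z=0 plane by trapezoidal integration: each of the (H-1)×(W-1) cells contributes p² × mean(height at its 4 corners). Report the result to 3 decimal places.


696.991

height_mm = gray/255 × 1.642; cell vol = 4.17² × mean(4 corners)
unit = 4.17² × 1.642 / (4×255) = 0.0279927 mm³ per gray-sum
row 0: Σ corner-gray over 6 cells = 3723  → 104.2169
row 1: Σ corner-gray over 6 cells = 3995  → 111.8309
row 2: Σ corner-gray over 6 cells = 3921  → 109.7595
row 3: Σ corner-gray over 6 cells = 3556  → 99.5421
row 4: Σ corner-gray over 6 cells = 3378  → 94.5594
row 5: Σ corner-gray over 6 cells = 3210  → 89.8566
row 6: Σ corner-gray over 6 cells = 3116  → 87.2253
Σ rows: total corner-gray = 24899  → 696.9907 mm³


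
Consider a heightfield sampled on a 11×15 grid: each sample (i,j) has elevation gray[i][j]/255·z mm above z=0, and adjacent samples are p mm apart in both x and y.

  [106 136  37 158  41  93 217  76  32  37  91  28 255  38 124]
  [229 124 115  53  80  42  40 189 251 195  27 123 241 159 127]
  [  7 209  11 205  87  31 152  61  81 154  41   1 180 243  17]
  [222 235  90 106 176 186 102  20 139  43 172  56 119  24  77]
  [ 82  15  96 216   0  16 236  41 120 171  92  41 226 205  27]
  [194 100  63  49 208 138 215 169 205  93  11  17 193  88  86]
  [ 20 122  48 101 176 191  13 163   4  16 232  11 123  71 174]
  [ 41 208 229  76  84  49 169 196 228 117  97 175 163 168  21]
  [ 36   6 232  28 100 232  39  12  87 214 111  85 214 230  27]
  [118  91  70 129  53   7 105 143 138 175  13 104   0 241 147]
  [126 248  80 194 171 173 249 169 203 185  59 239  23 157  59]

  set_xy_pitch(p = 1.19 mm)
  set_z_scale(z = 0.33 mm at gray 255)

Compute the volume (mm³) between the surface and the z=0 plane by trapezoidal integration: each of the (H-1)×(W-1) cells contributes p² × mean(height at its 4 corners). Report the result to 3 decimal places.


height_mm = gray/255 × 0.33; cell vol = 1.19² × mean(4 corners)
unit = 1.19² × 0.33 / (4×255) = 0.00045815 mm³ per gray-sum
row 0: Σ corner-gray over 14 cells = 6342  → 2.9056
row 1: Σ corner-gray over 14 cells = 6570  → 3.0100
row 2: Σ corner-gray over 14 cells = 6171  → 2.8272
row 3: Σ corner-gray over 14 cells = 6294  → 2.8836
row 4: Σ corner-gray over 14 cells = 6437  → 2.9491
row 5: Σ corner-gray over 14 cells = 6114  → 2.8011
row 6: Σ corner-gray over 14 cells = 6716  → 3.0769
row 7: Σ corner-gray over 14 cells = 7223  → 3.3092
row 8: Σ corner-gray over 14 cells = 6046  → 2.7700
row 9: Σ corner-gray over 14 cells = 7288  → 3.3390
Σ rows: total corner-gray = 65201  → 29.8718 mm³

29.872


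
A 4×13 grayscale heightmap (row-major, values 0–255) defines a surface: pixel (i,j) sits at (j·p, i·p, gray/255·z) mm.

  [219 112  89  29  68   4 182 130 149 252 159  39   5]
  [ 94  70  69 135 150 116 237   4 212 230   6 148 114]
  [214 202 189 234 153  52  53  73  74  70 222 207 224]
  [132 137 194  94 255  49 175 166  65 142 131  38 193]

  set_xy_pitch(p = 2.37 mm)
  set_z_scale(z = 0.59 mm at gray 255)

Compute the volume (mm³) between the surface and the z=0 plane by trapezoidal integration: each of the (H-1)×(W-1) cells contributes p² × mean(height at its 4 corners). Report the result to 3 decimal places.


61.026

height_mm = gray/255 × 0.59; cell vol = 2.37² × mean(4 corners)
unit = 2.37² × 0.59 / (4×255) = 0.00324899 mm³ per gray-sum
row 0: Σ corner-gray over 12 cells = 5612  → 18.2333
row 1: Σ corner-gray over 12 cells = 6458  → 20.9820
row 2: Σ corner-gray over 12 cells = 6713  → 21.8105
Σ rows: total corner-gray = 18783  → 61.0258 mm³


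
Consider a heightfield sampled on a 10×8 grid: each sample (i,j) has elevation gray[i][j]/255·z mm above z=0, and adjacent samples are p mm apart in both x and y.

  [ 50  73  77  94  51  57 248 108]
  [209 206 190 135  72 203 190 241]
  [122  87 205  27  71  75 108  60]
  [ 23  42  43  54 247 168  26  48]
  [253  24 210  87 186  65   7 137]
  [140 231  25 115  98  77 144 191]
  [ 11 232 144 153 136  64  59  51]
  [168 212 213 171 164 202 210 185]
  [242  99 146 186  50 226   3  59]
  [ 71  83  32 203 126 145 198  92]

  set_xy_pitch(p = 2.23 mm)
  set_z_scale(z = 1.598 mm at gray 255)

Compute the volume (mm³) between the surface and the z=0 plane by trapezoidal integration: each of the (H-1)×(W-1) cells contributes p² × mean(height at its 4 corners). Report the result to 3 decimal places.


height_mm = gray/255 × 1.598; cell vol = 2.23² × mean(4 corners)
unit = 2.23² × 1.598 / (4×255) = 0.00779088 mm³ per gray-sum
row 0: Σ corner-gray over 7 cells = 3800  → 29.6053
row 1: Σ corner-gray over 7 cells = 3770  → 29.3716
row 2: Σ corner-gray over 7 cells = 2559  → 19.9369
row 3: Σ corner-gray over 7 cells = 2779  → 21.6508
row 4: Σ corner-gray over 7 cells = 3259  → 25.3905
row 5: Σ corner-gray over 7 cells = 3349  → 26.0916
row 6: Σ corner-gray over 7 cells = 4335  → 33.7735
row 7: Σ corner-gray over 7 cells = 4418  → 34.4201
row 8: Σ corner-gray over 7 cells = 3458  → 26.9409
Σ rows: total corner-gray = 31727  → 247.1811 mm³

247.181


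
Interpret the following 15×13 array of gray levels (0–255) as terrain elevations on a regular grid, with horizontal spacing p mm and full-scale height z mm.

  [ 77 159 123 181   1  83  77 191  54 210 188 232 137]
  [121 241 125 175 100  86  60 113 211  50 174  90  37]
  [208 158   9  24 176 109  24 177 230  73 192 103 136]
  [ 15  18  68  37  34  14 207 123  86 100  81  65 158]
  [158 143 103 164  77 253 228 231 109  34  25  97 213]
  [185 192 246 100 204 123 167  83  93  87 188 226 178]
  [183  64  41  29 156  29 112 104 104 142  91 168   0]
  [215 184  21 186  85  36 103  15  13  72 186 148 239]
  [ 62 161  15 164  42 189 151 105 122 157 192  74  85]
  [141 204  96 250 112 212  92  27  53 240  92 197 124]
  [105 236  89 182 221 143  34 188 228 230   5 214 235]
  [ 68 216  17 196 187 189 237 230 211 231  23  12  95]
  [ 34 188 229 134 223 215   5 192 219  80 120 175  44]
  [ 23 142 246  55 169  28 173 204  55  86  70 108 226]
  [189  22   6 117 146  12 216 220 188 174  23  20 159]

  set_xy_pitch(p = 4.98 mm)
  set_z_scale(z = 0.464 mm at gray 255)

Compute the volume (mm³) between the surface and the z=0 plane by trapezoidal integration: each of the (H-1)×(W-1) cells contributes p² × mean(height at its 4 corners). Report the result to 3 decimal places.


969.463

height_mm = gray/255 × 0.464; cell vol = 4.98² × mean(4 corners)
unit = 4.98² × 0.464 / (4×255) = 0.0112818 mm³ per gray-sum
row 0: Σ corner-gray over 12 cells = 6220  → 70.1725
row 1: Σ corner-gray over 12 cells = 5902  → 66.5849
row 2: Σ corner-gray over 12 cells = 4733  → 53.3965
row 3: Σ corner-gray over 12 cells = 5138  → 57.9656
row 4: Σ corner-gray over 12 cells = 7080  → 79.8748
row 5: Σ corner-gray over 12 cells = 6044  → 68.1869
row 6: Σ corner-gray over 12 cells = 4815  → 54.3216
row 7: Σ corner-gray over 12 cells = 5443  → 61.4066
row 8: Σ corner-gray over 12 cells = 6306  → 71.1427
row 9: Σ corner-gray over 12 cells = 7295  → 82.3004
row 10: Σ corner-gray over 12 cells = 7541  → 85.0757
row 11: Σ corner-gray over 12 cells = 7299  → 82.3455
row 12: Σ corner-gray over 12 cells = 6559  → 73.9970
row 13: Σ corner-gray over 12 cells = 5557  → 62.6927
Σ rows: total corner-gray = 85932  → 969.4634 mm³
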